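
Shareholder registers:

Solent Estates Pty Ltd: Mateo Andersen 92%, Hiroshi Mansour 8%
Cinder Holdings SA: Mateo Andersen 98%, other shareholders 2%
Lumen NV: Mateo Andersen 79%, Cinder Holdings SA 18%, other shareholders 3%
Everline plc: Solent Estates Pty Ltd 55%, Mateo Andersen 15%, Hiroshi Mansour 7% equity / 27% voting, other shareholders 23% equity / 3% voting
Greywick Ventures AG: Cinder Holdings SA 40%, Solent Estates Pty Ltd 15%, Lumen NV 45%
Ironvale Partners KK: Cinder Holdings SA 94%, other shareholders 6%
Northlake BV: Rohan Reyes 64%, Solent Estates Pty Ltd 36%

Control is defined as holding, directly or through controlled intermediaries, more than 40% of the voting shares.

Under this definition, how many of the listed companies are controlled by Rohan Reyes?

1

Rohan holds 64% of Northlake, so Rohan controls Northlake.
No other company's threshold is met.
Rohan controls 1 company.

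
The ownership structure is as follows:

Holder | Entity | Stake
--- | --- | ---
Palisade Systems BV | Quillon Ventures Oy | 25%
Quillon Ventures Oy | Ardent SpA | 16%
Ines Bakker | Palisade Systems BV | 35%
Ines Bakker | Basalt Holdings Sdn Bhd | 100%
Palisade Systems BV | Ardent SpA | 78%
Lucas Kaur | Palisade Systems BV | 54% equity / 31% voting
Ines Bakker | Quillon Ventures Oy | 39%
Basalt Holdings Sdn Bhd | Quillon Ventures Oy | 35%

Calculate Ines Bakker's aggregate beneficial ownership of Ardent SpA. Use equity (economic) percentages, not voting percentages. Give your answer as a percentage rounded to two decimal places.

Ines reaches Ardent along 4 paths.
Via Palisade: 35% × 78% = 27.3%.
Via Quillon: 39% × 16% = 6.24%.
Via Palisade → Quillon: 35% × 25% × 16% = 1.4%.
Via Basalt → Quillon: 100% × 35% × 16% = 5.6%.
Total: 27.3% + 6.24% + 1.4% + 5.6% = 40.54%.

40.54%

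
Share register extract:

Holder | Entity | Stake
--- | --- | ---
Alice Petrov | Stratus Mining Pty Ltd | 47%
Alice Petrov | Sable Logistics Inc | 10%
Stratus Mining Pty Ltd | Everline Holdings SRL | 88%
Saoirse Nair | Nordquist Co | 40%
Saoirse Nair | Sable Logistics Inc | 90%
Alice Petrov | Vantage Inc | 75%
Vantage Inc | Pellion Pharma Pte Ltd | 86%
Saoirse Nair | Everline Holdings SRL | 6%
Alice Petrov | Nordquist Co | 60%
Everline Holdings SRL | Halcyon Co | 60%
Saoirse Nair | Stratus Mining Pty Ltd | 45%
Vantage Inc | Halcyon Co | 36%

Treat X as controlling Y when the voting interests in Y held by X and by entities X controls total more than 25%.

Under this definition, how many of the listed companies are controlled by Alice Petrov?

6

Alice holds 60% of Nordquist, so Alice controls Nordquist.
Alice holds 47% of Stratus, so Alice controls Stratus.
Alice holds 75% of Vantage, so Alice controls Vantage.
Stratus holds 88% of Everline, so Alice controls Everline.
Vantage and Everline together hold 36% + 60% = 96% of Halcyon, so Alice controls Halcyon.
Vantage holds 86% of Pellion, so Alice controls Pellion.
No other company's threshold is met.
Alice controls 6 companies.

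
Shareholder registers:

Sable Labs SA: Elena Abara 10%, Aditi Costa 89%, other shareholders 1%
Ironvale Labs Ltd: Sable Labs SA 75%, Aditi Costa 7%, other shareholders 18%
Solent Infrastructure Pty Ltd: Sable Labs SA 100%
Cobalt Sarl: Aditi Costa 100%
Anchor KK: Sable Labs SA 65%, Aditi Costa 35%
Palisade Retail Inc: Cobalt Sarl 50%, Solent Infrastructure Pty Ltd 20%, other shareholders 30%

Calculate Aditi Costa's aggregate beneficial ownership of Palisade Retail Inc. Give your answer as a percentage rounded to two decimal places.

67.80%

Aditi reaches Palisade along 2 paths.
Via Cobalt: 100% × 50% = 50%.
Via Sable → Solent: 89% × 100% × 20% = 17.8%.
Total: 50% + 17.8% = 67.8%.
Rounded: 67.80%.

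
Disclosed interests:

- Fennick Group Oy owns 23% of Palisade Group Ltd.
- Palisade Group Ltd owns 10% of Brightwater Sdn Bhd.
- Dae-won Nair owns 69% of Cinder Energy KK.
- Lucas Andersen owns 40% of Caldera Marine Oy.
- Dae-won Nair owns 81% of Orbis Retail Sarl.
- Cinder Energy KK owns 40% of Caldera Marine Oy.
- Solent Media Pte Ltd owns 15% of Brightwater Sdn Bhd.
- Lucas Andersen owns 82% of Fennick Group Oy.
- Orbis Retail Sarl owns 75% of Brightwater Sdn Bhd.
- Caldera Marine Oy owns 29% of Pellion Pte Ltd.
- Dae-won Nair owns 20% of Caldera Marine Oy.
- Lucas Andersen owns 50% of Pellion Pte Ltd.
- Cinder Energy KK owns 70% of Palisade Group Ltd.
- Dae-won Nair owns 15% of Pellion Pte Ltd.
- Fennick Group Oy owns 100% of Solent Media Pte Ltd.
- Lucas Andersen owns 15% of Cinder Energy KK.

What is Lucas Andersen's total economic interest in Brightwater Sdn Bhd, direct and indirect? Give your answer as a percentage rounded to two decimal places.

15.24%

Lucas reaches Brightwater along 3 paths.
Via Fennick → Palisade: 82% × 23% × 10% = 1.886%.
Via Cinder → Palisade: 15% × 70% × 10% = 1.05%.
Via Fennick → Solent: 82% × 100% × 15% = 12.3%.
Total: 1.886% + 1.05% + 12.3% = 15.236%.
Rounded: 15.24%.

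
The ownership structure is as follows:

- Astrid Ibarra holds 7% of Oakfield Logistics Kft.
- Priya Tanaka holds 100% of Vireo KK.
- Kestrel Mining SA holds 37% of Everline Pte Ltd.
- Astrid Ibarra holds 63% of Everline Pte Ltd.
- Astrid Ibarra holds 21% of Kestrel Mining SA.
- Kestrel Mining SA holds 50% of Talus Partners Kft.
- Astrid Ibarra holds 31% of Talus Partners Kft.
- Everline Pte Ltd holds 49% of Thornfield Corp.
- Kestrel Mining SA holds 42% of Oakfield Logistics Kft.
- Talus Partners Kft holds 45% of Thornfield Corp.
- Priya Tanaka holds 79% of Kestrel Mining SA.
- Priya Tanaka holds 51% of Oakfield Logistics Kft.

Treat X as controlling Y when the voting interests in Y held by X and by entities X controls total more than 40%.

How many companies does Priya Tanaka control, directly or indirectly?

5

Priya holds 79% of Kestrel, so Priya controls Kestrel.
Kestrel and Priya together hold 42% + 51% = 93% of Oakfield, so Priya controls Oakfield.
Kestrel holds 50% of Talus, so Priya controls Talus.
Priya holds 100% of Vireo, so Priya controls Vireo.
Talus holds 45% of Thornfield, so Priya controls Thornfield.
No other company's threshold is met.
Priya controls 5 companies.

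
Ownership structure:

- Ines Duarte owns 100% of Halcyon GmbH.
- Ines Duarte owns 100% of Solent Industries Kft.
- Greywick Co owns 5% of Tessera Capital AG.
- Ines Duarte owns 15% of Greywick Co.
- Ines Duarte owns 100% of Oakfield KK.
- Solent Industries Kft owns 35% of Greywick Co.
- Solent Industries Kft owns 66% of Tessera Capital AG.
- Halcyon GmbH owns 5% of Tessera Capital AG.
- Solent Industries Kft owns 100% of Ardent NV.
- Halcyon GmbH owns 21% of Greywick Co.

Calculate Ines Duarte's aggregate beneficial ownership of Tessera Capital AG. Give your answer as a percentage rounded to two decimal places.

74.55%

Ines reaches Tessera along 5 paths.
Via Solent → Greywick: 100% × 35% × 5% = 1.75%.
Via Greywick: 15% × 5% = 0.75%.
Via Halcyon → Greywick: 100% × 21% × 5% = 1.05%.
Via Halcyon: 100% × 5% = 5%.
Via Solent: 100% × 66% = 66%.
Total: 1.75% + 0.75% + 1.05% + 5% + 66% = 74.55%.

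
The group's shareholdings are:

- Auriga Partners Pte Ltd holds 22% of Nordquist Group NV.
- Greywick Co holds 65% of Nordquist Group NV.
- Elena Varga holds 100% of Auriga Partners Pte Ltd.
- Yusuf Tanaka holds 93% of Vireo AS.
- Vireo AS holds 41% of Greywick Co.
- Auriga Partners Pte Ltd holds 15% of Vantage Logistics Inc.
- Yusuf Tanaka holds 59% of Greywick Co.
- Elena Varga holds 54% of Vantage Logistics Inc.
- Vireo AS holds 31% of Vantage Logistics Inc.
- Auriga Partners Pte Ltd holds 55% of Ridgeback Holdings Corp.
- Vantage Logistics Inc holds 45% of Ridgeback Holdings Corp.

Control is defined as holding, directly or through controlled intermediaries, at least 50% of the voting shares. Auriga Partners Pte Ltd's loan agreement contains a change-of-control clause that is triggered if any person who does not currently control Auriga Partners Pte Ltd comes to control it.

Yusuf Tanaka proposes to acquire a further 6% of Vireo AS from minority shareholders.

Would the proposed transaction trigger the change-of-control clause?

No

The purchase changes only Yusuf's holdings, so Yusuf is the only person who could newly come to control Auriga.
Yusuf holds 93% of Vireo, so Yusuf controls Vireo.
Yusuf and Vireo together hold 59% + 41% = 100% of Greywick, so Yusuf controls Greywick.
Greywick holds 65% of Nordquist, so Yusuf controls Nordquist.
Neither Yusuf nor any entity Yusuf controls holds any voting interest in Auriga.
So before the transaction, Yusuf does not control Auriga.
After the purchase, Yusuf's direct stake in Vireo rises to 93% + 6% = 99%.
Yusuf holds 99% of Vireo, so Yusuf controls Vireo.
After the transaction, neither Yusuf nor any entity Yusuf controls holds a voting interest in Auriga, so Yusuf still does not control it.
No new person acquires control, so the clause is not triggered.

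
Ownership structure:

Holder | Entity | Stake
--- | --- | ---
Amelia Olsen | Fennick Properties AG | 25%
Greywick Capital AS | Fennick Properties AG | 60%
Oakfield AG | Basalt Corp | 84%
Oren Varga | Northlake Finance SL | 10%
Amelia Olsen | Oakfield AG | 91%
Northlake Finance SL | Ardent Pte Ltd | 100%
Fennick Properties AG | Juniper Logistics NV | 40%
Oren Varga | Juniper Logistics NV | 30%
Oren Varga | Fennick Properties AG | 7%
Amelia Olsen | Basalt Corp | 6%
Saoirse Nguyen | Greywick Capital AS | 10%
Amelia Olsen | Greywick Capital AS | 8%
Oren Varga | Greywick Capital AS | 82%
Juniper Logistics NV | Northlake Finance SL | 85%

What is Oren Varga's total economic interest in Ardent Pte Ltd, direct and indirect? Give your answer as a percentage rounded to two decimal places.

54.61%

Oren reaches Ardent along 4 paths.
Via Northlake: 10% × 100% = 10%.
Via Fennick → Juniper → Northlake: 7% × 40% × 85% × 100% = 2.38%.
Via Greywick → Fennick → Juniper → Northlake: 82% × 60% × 40% × 85% × 100% = 16.728%.
Via Juniper → Northlake: 30% × 85% × 100% = 25.5%.
Total: 10% + 2.38% + 16.728% + 25.5% = 54.608%.
Rounded: 54.61%.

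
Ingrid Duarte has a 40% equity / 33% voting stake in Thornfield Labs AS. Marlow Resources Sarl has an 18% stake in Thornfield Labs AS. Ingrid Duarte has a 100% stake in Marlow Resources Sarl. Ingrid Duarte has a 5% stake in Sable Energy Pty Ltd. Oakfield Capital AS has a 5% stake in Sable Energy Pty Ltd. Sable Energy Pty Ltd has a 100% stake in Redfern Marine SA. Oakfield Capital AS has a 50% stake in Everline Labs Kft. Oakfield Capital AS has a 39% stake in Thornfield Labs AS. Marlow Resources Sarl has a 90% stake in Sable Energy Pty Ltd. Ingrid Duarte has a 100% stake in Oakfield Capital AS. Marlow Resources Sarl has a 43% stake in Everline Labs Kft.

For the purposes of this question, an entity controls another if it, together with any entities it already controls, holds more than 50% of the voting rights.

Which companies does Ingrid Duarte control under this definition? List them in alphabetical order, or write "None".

Everline Labs Kft, Marlow Resources Sarl, Oakfield Capital AS, Redfern Marine SA, Sable Energy Pty Ltd, Thornfield Labs AS

Ingrid holds 100% of Marlow, so Ingrid controls Marlow.
Ingrid holds 100% of Oakfield, so Ingrid controls Oakfield.
Marlow and Ingrid and Oakfield together hold 90% + 5% + 5% = 100% of Sable, so Ingrid controls Sable.
Ingrid and Oakfield and Marlow together hold 33% + 39% + 18% = 90% of Thornfield, so Ingrid controls Thornfield.
Oakfield and Marlow together hold 50% + 43% = 93% of Everline, so Ingrid controls Everline.
Sable holds 100% of Redfern, so Ingrid controls Redfern.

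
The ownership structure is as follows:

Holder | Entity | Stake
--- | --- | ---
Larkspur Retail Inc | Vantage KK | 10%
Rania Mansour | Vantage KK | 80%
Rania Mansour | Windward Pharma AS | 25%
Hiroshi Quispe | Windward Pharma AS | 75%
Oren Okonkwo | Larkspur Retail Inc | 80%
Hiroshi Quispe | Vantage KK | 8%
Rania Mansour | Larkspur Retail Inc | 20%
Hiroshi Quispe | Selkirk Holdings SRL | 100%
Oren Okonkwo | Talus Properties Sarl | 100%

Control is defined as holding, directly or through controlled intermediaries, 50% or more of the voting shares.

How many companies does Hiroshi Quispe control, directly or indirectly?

Hiroshi holds 100% of Selkirk, so Hiroshi controls Selkirk.
Hiroshi holds 75% of Windward, so Hiroshi controls Windward.
No other company's threshold is met.
Hiroshi controls 2 companies.

2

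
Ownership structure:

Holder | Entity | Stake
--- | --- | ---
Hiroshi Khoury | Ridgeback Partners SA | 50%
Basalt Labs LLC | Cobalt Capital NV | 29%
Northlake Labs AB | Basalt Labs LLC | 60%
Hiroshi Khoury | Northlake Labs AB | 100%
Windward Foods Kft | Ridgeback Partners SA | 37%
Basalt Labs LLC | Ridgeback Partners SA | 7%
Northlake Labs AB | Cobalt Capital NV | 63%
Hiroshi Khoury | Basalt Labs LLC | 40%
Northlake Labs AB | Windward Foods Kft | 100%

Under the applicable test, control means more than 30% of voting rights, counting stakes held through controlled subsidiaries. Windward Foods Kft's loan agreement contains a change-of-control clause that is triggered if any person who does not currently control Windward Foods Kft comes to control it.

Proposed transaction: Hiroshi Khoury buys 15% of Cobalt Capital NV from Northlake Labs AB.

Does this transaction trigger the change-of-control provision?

No

The purchase adds only to Hiroshi's holdings (Northlake's stake shrinks), so Hiroshi is the only person who could newly come to control Windward.
Hiroshi holds 100% of Northlake, so Hiroshi controls Northlake.
Northlake holds 100% of Windward, so Hiroshi controls Windward.
So Hiroshi already controls Windward before the transaction.
After the purchase, Hiroshi holds 15% of Cobalt directly, and Northlake's stake falls to 48%.
Hiroshi controlled Windward already, so this is not a new person acquiring control; every other person's position is unchanged or reduced.
No new person acquires control, so the clause is not triggered.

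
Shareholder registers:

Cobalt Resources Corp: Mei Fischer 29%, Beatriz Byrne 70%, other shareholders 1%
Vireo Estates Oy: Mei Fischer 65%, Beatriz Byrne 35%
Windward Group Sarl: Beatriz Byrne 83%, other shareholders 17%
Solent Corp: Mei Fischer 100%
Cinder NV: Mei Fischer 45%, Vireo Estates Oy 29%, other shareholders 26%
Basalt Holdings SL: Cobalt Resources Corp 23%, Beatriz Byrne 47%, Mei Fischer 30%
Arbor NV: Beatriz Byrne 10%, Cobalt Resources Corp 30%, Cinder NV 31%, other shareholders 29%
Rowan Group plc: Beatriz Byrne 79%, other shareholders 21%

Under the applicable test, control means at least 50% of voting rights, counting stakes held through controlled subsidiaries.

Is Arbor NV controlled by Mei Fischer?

Mei holds 65% of Vireo, so Mei controls Vireo.
Mei holds 100% of Solent, so Mei controls Solent.
Mei and Vireo together hold 45% + 29% = 74% of Cinder, so Mei controls Cinder.
In Arbor, Mei's side holds only 31%, not ≥ 50%.
So Mei does not control Arbor.

No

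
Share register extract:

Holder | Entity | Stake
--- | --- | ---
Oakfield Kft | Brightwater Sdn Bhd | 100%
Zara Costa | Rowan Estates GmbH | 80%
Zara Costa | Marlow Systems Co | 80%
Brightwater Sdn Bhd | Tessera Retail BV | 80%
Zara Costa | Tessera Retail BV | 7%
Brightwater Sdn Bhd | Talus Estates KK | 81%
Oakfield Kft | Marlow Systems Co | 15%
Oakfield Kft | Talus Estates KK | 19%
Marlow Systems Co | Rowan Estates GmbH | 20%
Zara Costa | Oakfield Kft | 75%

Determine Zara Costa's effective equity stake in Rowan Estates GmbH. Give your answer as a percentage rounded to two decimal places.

98.25%

Zara reaches Rowan along 3 paths.
Via Marlow: 80% × 20% = 16%.
Via Oakfield → Marlow: 75% × 15% × 20% = 2.25%.
Direct stake: 80% = 80%.
Total: 16% + 2.25% + 80% = 98.25%.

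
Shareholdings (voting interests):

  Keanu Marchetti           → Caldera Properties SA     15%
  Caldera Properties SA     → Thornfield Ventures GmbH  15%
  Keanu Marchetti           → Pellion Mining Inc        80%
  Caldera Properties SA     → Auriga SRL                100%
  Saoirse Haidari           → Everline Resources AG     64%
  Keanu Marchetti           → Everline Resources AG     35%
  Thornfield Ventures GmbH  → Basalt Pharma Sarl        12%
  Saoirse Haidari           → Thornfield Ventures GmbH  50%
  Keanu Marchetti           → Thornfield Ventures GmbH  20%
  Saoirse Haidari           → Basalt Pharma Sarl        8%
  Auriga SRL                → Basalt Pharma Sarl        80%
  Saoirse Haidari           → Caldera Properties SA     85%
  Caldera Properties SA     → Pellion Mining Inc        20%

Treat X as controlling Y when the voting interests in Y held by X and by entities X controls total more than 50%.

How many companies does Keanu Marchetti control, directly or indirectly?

1

Keanu holds 80% of Pellion, so Keanu controls Pellion.
No other company's threshold is met.
Keanu controls 1 company.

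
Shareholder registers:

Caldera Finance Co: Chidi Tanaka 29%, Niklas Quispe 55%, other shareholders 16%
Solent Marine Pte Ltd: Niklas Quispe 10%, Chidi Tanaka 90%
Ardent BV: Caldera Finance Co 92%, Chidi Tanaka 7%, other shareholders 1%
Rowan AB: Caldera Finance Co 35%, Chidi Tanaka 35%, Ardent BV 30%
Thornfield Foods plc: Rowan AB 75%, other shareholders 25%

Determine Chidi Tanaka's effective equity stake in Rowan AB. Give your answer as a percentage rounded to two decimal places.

55.25%

Chidi reaches Rowan along 4 paths.
Via Caldera: 29% × 35% = 10.15%.
Direct stake: 35% = 35%.
Via Caldera → Ardent: 29% × 92% × 30% = 8.004%.
Via Ardent: 7% × 30% = 2.1%.
Total: 10.15% + 35% + 8.004% + 2.1% = 55.254%.
Rounded: 55.25%.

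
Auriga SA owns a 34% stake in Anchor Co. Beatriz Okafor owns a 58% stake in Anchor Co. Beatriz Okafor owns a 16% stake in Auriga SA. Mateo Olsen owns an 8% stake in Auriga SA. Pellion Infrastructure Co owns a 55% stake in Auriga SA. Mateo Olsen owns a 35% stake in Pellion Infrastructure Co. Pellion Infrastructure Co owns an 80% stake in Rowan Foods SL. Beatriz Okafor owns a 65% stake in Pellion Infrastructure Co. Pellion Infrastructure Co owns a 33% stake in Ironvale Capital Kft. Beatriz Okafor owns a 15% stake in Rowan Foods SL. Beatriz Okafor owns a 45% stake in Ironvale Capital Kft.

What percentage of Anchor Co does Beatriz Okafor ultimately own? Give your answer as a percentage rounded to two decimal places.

75.60%

Beatriz reaches Anchor along 3 paths.
Via Pellion → Auriga: 65% × 55% × 34% = 12.155%.
Via Auriga: 16% × 34% = 5.44%.
Direct stake: 58% = 58%.
Total: 12.155% + 5.44% + 58% = 75.595%.
Rounded: 75.60%.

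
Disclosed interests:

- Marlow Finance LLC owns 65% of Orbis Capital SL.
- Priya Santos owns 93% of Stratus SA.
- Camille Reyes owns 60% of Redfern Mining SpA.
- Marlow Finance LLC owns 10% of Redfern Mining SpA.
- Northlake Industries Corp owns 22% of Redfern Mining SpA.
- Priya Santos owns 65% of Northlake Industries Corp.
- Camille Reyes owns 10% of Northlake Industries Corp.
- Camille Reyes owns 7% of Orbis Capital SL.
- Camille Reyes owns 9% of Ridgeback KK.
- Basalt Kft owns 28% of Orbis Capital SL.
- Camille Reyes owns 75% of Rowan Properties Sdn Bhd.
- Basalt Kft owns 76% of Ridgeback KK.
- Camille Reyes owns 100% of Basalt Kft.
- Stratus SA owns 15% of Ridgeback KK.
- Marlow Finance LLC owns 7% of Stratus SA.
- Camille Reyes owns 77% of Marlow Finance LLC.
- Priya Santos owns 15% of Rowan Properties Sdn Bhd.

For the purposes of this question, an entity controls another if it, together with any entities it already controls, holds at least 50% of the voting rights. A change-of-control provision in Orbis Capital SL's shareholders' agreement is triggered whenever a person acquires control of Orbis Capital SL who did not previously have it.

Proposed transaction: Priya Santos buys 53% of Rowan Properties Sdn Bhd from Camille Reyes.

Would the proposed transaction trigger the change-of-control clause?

The purchase adds only to Priya's holdings (Camille's stake shrinks), so Priya is the only person who could newly come to control Orbis.
Priya holds 65% of Northlake, so Priya controls Northlake.
Priya holds 93% of Stratus, so Priya controls Stratus.
Neither Priya nor any entity Priya controls holds any voting interest in Orbis.
So before the transaction, Priya does not control Orbis.
After the purchase, Priya's direct stake in Rowan rises to 15% + 53% = 68%, and Camille's stake falls to 22%.
Priya holds 68% of Rowan, so Priya controls Rowan.
After the transaction, neither Priya nor any entity Priya controls holds a voting interest in Orbis, so Priya still does not control it.
No new person acquires control, so the clause is not triggered.

No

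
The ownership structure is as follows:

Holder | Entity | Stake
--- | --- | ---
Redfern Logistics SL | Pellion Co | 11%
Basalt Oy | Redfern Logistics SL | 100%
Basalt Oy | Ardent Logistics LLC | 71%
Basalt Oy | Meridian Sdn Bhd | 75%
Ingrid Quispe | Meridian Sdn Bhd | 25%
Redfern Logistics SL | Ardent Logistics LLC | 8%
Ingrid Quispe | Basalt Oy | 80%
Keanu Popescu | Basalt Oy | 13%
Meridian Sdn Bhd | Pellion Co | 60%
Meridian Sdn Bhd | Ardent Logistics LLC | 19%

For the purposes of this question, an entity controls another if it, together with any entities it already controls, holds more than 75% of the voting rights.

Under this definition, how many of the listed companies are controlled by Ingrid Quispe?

Ingrid holds 80% of Basalt, so Ingrid controls Basalt.
Basalt holds 100% of Redfern, so Ingrid controls Redfern.
Ingrid and Basalt together hold 25% + 75% = 100% of Meridian, so Ingrid controls Meridian.
Redfern and Meridian and Basalt together hold 8% + 19% + 71% = 98% of Ardent, so Ingrid controls Ardent.
No other company's threshold is met.
Ingrid controls 4 companies.

4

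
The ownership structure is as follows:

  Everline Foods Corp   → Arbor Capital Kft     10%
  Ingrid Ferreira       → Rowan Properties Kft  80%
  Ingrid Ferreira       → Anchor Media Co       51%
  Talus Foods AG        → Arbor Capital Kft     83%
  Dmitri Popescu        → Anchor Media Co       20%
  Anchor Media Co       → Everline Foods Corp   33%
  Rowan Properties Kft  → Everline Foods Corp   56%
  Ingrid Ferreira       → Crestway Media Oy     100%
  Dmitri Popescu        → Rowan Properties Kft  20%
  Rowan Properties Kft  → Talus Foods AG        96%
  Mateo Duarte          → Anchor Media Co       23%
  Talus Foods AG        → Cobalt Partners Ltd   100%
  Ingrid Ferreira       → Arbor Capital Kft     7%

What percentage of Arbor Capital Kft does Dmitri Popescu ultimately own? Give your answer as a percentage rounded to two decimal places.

17.72%

Dmitri reaches Arbor along 3 paths.
Via Rowan → Talus: 20% × 96% × 83% = 15.936%.
Via Anchor → Everline: 20% × 33% × 10% = 0.66%.
Via Rowan → Everline: 20% × 56% × 10% = 1.12%.
Total: 15.936% + 0.66% + 1.12% = 17.716%.
Rounded: 17.72%.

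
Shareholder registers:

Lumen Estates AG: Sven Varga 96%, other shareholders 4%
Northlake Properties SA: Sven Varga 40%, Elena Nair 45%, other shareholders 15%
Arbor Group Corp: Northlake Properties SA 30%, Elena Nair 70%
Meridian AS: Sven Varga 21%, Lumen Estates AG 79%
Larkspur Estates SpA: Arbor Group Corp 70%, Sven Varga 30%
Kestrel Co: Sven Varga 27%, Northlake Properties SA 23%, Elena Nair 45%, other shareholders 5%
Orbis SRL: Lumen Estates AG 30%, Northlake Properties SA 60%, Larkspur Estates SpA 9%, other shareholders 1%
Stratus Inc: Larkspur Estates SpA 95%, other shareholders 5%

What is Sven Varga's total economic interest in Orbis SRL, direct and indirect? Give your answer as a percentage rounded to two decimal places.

Sven reaches Orbis along 4 paths.
Via Lumen: 96% × 30% = 28.8%.
Via Northlake: 40% × 60% = 24%.
Via Northlake → Arbor → Larkspur: 40% × 30% × 70% × 9% = 0.756%.
Via Larkspur: 30% × 9% = 2.7%.
Total: 28.8% + 24% + 0.756% + 2.7% = 56.256%.
Rounded: 56.26%.

56.26%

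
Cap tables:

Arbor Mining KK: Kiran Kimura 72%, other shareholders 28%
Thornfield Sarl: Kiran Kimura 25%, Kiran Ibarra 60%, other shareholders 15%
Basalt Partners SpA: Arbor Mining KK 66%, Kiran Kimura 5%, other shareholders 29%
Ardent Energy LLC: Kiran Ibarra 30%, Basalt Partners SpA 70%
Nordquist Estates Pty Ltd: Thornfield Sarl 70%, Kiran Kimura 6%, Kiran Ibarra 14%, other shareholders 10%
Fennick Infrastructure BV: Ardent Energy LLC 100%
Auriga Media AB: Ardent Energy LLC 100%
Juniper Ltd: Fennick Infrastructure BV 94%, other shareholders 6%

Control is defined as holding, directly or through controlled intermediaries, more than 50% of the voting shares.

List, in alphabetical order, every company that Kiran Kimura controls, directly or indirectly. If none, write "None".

Kiran Kimura holds 72% of Arbor, so Kiran Kimura controls Arbor.
Arbor and Kiran Kimura together hold 66% + 5% = 71% of Basalt, so Kiran Kimura controls Basalt.
Basalt holds 70% of Ardent, so Kiran Kimura controls Ardent.
Ardent holds 100% of Fennick, so Kiran Kimura controls Fennick.
Ardent holds 100% of Auriga, so Kiran Kimura controls Auriga.
Fennick holds 94% of Juniper, so Kiran Kimura controls Juniper.
No other company's threshold is met.

Arbor Mining KK, Ardent Energy LLC, Auriga Media AB, Basalt Partners SpA, Fennick Infrastructure BV, Juniper Ltd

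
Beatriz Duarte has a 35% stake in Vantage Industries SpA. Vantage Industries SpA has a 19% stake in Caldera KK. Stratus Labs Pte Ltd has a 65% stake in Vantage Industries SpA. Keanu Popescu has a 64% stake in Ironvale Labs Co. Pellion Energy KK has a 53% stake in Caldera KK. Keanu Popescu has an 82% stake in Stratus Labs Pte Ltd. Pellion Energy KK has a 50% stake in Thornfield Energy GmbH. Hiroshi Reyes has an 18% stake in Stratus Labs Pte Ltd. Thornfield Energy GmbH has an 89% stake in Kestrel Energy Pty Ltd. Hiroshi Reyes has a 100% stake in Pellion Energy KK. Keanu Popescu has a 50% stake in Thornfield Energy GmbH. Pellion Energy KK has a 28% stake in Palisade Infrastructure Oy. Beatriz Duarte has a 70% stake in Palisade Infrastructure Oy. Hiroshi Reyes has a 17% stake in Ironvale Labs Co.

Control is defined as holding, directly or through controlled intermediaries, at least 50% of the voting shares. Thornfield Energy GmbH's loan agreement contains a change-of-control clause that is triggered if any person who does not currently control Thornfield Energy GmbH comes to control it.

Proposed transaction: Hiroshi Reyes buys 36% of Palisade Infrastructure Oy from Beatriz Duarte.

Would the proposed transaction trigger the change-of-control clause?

The purchase adds only to Hiroshi's holdings (Beatriz's stake shrinks), so Hiroshi is the only person who could newly come to control Thornfield.
Hiroshi holds 100% of Pellion, so Hiroshi controls Pellion.
Pellion holds 50% of Thornfield, so Hiroshi controls Thornfield.
So Hiroshi already controls Thornfield before the transaction.
After the purchase, Hiroshi holds 36% of Palisade directly, and Beatriz's stake falls to 34%.
Hiroshi controlled Thornfield already, so this is not a new person acquiring control; every other person's position is unchanged or reduced.
No new person acquires control, so the clause is not triggered.

No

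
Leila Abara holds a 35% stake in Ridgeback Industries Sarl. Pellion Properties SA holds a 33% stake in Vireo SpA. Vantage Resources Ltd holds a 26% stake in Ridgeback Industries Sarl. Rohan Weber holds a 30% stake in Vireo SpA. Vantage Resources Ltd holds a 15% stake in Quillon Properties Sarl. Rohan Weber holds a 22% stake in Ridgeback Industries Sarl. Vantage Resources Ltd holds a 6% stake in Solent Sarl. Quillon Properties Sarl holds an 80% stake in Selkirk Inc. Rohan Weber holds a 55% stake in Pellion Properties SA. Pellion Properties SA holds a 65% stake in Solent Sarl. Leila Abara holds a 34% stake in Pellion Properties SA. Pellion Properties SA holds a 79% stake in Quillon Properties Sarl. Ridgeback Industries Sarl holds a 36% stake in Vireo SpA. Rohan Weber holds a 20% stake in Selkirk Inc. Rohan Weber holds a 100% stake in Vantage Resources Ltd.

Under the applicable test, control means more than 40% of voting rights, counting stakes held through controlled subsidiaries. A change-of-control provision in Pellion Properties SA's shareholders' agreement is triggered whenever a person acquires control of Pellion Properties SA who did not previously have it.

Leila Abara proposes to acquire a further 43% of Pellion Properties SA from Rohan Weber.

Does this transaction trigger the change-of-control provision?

Yes

The purchase adds only to Leila's holdings (Rohan's stake shrinks), so Leila is the only person who could newly come to control Pellion.
Leila's largest direct stake is 35% in Ridgeback, which does not meet the threshold, so Leila controls no company.
In Pellion, Leila's side holds only 34%, not > 40%.
So before the transaction, Leila does not control Pellion.
After the purchase, Leila's direct stake in Pellion rises to 34% + 43% = 77%, and Rohan's stake falls to 12%.
Leila holds 77% of Pellion, so Leila controls Pellion.
Leila did not control Pellion before and does after, so the clause is triggered.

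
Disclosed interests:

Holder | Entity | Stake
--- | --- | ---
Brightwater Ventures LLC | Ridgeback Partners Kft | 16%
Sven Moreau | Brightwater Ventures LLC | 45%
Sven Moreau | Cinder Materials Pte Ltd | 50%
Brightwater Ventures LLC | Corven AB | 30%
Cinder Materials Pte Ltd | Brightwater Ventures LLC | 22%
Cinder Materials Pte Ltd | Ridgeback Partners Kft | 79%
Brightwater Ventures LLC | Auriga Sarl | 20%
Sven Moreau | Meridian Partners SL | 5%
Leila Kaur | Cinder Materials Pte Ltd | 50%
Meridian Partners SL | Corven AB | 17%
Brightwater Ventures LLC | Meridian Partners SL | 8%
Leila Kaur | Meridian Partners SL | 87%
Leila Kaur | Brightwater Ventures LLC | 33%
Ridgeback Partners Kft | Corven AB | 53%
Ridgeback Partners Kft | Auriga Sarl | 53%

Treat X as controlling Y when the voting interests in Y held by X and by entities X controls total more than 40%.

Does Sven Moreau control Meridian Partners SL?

No

Sven holds 50% of Cinder, so Sven controls Cinder.
Sven and Cinder together hold 45% + 22% = 67% of Brightwater, so Sven controls Brightwater.
Brightwater and Cinder together hold 16% + 79% = 95% of Ridgeback, so Sven controls Ridgeback.
Brightwater and Ridgeback together hold 30% + 53% = 83% of Corven, so Sven controls Corven.
Brightwater and Ridgeback together hold 20% + 53% = 73% of Auriga, so Sven controls Auriga.
In Meridian, Sven's side holds only 8% + 5% = 13%, not > 40%.
So Sven does not control Meridian.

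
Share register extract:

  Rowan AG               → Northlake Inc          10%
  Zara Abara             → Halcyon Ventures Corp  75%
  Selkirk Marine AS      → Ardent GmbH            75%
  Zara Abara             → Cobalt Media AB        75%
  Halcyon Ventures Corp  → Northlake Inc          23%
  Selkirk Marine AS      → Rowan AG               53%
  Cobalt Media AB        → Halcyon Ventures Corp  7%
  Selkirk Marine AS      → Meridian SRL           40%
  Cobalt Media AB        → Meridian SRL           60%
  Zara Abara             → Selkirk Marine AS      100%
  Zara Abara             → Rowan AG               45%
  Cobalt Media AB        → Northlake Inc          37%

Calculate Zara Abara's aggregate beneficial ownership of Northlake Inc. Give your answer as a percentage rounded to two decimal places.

56.01%

Zara reaches Northlake along 5 paths.
Via Selkirk → Rowan: 100% × 53% × 10% = 5.3%.
Via Rowan: 45% × 10% = 4.5%.
Via Halcyon: 75% × 23% = 17.25%.
Via Cobalt → Halcyon: 75% × 7% × 23% = 1.2075%.
Via Cobalt: 75% × 37% = 27.75%.
Total: 5.3% + 4.5% + 17.25% + 1.2075% + 27.75% = 56.0075%.
Rounded: 56.01%.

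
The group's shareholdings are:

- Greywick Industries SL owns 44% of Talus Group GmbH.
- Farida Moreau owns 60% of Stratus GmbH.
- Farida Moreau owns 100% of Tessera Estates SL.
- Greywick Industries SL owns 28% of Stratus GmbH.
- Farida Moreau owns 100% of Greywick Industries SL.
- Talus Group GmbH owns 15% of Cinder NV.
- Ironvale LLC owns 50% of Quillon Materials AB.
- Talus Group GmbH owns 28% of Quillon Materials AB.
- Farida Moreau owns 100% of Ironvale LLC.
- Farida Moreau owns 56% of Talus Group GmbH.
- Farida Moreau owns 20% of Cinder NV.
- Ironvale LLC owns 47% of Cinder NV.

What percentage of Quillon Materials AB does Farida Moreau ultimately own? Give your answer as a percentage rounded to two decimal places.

78.00%

Farida reaches Quillon along 3 paths.
Via Talus: 56% × 28% = 15.68%.
Via Greywick → Talus: 100% × 44% × 28% = 12.32%.
Via Ironvale: 100% × 50% = 50%.
Total: 15.68% + 12.32% + 50% = 78%.
Rounded: 78.00%.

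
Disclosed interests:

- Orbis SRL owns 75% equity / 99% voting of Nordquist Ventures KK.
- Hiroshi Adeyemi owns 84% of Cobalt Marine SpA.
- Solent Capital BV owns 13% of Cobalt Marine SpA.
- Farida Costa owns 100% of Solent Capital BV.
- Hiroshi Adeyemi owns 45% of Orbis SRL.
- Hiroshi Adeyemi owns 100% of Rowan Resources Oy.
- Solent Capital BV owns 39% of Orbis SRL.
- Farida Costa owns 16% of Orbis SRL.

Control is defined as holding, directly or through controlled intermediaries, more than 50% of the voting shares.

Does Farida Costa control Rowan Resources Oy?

No

Farida holds 100% of Solent, so Farida controls Solent.
Solent and Farida together hold 39% + 16% = 55% of Orbis, so Farida controls Orbis.
Orbis holds 99% of Nordquist, so Farida controls Nordquist.
Neither Farida nor any entity Farida controls holds any voting interest in Rowan.
So Farida does not control Rowan.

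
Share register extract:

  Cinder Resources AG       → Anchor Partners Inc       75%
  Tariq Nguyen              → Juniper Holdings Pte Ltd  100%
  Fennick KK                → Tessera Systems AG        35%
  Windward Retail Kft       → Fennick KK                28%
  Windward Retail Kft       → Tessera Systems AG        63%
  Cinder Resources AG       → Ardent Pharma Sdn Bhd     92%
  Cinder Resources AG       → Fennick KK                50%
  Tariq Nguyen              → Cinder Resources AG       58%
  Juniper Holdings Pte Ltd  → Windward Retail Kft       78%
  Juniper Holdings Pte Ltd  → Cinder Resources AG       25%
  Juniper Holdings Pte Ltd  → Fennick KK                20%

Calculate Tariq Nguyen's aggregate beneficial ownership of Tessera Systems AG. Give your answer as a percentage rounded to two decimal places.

78.31%

Tariq reaches Tessera along 5 paths.
Via Cinder → Fennick: 58% × 50% × 35% = 10.15%.
Via Juniper → Cinder → Fennick: 100% × 25% × 50% × 35% = 4.375%.
Via Juniper → Windward → Fennick: 100% × 78% × 28% × 35% = 7.644%.
Via Juniper → Fennick: 100% × 20% × 35% = 7%.
Via Juniper → Windward: 100% × 78% × 63% = 49.14%.
Total: 10.15% + 4.375% + 7.644% + 7% + 49.14% = 78.309%.
Rounded: 78.31%.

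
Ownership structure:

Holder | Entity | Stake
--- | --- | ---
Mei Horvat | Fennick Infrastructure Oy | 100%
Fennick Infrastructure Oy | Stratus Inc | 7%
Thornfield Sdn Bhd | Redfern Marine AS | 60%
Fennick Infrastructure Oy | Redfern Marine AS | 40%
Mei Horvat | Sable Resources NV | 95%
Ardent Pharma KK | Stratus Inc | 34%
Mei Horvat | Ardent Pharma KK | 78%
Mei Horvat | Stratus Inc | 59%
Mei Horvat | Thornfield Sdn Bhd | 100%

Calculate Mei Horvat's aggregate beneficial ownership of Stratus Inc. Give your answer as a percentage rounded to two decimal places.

Mei reaches Stratus along 3 paths.
Direct stake: 59% = 59%.
Via Ardent: 78% × 34% = 26.52%.
Via Fennick: 100% × 7% = 7%.
Total: 59% + 26.52% + 7% = 92.52%.

92.52%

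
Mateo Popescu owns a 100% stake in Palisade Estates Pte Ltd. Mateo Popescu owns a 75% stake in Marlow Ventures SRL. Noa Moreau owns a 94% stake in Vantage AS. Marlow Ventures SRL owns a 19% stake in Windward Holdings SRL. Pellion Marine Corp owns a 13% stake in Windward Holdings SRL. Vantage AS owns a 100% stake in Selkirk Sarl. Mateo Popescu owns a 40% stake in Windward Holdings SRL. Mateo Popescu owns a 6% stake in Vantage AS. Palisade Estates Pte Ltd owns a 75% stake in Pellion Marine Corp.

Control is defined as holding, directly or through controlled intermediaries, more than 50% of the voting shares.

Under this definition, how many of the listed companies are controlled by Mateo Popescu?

Mateo holds 100% of Palisade, so Mateo controls Palisade.
Mateo holds 75% of Marlow, so Mateo controls Marlow.
Palisade holds 75% of Pellion, so Mateo controls Pellion.
Mateo and Marlow and Pellion together hold 40% + 19% + 13% = 72% of Windward, so Mateo controls Windward.
No other company's threshold is met.
Mateo controls 4 companies.

4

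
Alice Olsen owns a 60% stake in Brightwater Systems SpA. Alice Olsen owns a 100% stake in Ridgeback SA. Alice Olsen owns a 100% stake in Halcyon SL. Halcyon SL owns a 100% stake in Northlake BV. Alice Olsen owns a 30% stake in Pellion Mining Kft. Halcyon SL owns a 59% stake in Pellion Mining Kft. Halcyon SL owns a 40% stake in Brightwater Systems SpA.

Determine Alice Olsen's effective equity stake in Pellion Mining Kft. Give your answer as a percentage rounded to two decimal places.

Alice reaches Pellion along 2 paths.
Via Halcyon: 100% × 59% = 59%.
Direct stake: 30% = 30%.
Total: 59% + 30% = 89%.
Rounded: 89.00%.

89.00%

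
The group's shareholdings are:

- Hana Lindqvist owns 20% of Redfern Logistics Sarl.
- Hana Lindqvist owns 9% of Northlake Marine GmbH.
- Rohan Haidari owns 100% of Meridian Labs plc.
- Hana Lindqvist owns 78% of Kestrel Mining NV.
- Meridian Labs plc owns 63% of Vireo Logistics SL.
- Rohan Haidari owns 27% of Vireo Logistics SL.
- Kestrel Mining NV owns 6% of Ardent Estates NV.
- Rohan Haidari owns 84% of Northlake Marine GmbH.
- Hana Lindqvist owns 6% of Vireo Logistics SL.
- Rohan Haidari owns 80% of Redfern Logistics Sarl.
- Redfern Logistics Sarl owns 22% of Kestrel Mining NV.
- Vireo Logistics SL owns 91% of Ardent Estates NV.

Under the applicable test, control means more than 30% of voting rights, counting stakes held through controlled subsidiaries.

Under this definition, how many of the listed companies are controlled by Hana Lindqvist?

1

Hana holds 78% of Kestrel, so Hana controls Kestrel.
No other company's threshold is met.
Hana controls 1 company.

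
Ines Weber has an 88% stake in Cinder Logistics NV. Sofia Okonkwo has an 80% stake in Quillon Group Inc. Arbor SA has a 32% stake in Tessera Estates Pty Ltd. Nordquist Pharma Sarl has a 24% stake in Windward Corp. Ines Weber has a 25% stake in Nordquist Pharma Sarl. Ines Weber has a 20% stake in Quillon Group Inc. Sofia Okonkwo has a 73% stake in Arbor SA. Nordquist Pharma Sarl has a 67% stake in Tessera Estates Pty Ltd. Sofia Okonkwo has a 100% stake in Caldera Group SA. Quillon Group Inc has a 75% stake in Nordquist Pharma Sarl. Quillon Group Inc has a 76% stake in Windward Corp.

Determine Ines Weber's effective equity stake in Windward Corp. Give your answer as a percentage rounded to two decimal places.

Ines reaches Windward along 3 paths.
Via Quillon: 20% × 76% = 15.2%.
Via Quillon → Nordquist: 20% × 75% × 24% = 3.6%.
Via Nordquist: 25% × 24% = 6%.
Total: 15.2% + 3.6% + 6% = 24.8%.
Rounded: 24.80%.

24.80%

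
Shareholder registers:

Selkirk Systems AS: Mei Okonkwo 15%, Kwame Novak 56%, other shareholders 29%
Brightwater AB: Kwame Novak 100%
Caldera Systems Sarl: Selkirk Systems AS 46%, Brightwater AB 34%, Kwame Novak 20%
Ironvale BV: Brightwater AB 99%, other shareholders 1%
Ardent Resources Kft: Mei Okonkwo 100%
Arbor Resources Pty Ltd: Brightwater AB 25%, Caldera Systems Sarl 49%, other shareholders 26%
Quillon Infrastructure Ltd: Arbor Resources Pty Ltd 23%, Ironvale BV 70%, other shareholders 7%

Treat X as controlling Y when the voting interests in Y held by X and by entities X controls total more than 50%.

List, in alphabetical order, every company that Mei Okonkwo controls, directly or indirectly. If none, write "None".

Ardent Resources Kft

Mei holds 100% of Ardent, so Mei controls Ardent.
No other company's threshold is met.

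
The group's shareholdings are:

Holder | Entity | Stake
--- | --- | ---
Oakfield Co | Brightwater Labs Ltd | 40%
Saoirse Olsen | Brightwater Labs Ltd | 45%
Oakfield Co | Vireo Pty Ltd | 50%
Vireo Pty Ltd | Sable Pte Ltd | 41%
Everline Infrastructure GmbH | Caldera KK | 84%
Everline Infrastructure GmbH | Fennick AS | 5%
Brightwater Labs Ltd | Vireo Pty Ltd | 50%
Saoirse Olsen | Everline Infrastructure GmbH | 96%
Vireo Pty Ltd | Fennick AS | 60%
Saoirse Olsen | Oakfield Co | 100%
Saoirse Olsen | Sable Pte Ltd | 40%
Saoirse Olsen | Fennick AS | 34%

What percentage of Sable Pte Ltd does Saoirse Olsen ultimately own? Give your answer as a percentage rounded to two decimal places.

Saoirse reaches Sable along 4 paths.
Via Brightwater → Vireo: 45% × 50% × 41% = 9.225%.
Via Oakfield → Brightwater → Vireo: 100% × 40% × 50% × 41% = 8.2%.
Via Oakfield → Vireo: 100% × 50% × 41% = 20.5%.
Direct stake: 40% = 40%.
Total: 9.225% + 8.2% + 20.5% + 40% = 77.925%.
Rounded: 77.93%.

77.93%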